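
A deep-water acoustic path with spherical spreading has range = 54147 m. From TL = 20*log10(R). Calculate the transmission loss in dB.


TL = 20*log10(54147) = 94.67

94.67 dB


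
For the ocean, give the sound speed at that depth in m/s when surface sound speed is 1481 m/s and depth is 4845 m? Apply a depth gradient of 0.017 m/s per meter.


1563.365 m/s


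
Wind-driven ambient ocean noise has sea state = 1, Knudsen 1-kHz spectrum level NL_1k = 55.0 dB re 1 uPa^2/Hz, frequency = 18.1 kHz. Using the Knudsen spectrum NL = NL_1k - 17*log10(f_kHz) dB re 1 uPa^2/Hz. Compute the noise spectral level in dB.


NL = NL_1k - 17*log10(f_kHz) = 55.0 - 17*log10(18.1) = 55.0 - (21.38) = 33.62

33.62 dB


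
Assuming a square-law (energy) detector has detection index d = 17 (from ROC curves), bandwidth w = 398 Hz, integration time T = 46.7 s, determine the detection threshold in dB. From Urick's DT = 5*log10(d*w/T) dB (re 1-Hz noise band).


DT = 5*log10(d*w/T) = 5*log10(17 * 398 / 46.7) = 5*log10(144.88) = 10.81

10.81 dB


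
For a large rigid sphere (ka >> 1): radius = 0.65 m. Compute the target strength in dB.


-9.76 dB


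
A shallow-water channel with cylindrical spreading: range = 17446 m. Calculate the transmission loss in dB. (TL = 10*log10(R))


TL = 10*log10(17446) = 42.42

42.42 dB


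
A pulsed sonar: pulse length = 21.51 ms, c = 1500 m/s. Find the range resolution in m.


dR = c*tau/2 = 1500 * 21.51e-3 / 2 = 16.1325

16.1325 m


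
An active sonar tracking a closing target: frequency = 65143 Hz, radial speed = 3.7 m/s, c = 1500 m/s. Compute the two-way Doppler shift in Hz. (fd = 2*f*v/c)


fd = 2*f*v/c = 2 * 65143 * 3.7 / 1500 = 321.37

321.37 Hz


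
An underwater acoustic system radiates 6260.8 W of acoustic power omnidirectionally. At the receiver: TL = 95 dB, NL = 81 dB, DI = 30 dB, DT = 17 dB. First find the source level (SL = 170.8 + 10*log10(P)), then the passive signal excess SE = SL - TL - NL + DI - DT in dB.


Step 1: SL = 170.8 + 10*log10(6260.8) = 208.77 dB
Step 2: SE = SL - TL - NL + DI - DT = 208.77 - 95 - 81 + 30 - 17 = 45.77

45.77 dB


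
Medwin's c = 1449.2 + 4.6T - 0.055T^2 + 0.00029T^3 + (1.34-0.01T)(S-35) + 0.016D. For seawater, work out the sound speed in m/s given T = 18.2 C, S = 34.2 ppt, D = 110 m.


c = 1449.2 + 4.6*18.2 - 0.055*18.2^2 + 0.00029*18.2^3 + (1.34 - 0.01*18.2)*(34.2 - 35) + 0.016*110 = 1517.28

1517.28 m/s


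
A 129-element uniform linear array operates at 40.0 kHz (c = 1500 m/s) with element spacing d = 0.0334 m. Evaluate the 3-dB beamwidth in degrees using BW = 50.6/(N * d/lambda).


Step 1: lambda = 1500/40000 = 0.0375 m
Step 2: d/lambda = 0.0334/0.0375 = 0.8907
Step 3: BW = 50.6/(N * d/lambda) = 50.6/(129 * 0.8907) = 0.44

0.44 deg


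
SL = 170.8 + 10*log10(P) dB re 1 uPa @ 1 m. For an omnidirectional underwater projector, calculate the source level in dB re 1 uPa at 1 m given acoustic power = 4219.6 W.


SL = 170.8 + 10*log10(4219.6) = 170.8 + 36.25 = 207.05

207.05 dB


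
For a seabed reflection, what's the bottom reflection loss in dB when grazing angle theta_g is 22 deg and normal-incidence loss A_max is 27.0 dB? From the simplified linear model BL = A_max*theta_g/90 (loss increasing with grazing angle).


6.6 dB


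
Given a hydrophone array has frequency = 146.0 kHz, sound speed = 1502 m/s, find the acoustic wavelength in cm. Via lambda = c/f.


lambda = c/f = 1502 / 146000 = 0.0103 m = 1.03 cm

1.03 cm


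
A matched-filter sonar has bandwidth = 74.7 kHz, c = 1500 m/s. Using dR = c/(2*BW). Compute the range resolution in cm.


dR = c/(2*BW) = 1500 / (2 * 74.7e3) = 0.01 m = 1.0 cm

1.0 cm


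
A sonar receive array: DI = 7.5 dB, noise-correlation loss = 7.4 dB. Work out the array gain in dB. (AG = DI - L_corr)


AG = DI - L_corr = 7.5 - 7.4 = 0.1

0.1 dB


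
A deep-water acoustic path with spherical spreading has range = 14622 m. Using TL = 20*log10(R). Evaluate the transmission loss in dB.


TL = 20*log10(14622) = 83.3

83.3 dB


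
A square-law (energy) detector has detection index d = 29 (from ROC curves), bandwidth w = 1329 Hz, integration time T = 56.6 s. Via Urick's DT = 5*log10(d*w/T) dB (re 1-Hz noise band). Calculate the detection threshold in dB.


DT = 5*log10(d*w/T) = 5*log10(29 * 1329 / 56.6) = 5*log10(680.94) = 14.17

14.17 dB


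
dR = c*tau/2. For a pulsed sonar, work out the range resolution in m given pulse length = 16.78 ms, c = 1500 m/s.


12.585 m


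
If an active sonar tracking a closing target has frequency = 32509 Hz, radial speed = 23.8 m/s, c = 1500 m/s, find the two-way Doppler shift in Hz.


1031.62 Hz


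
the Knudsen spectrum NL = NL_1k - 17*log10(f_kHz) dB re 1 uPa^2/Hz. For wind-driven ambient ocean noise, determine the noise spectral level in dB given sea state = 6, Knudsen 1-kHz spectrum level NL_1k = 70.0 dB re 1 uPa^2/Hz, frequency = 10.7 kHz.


NL = NL_1k - 17*log10(f_kHz) = 70.0 - 17*log10(10.7) = 70.0 - (17.5) = 52.5

52.5 dB


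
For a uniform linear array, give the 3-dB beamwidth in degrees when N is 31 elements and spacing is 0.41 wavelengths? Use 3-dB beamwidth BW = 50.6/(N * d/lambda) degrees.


BW = 50.6 / (31 * 0.41) = 50.6 / 12.71 = 3.98

3.98 deg


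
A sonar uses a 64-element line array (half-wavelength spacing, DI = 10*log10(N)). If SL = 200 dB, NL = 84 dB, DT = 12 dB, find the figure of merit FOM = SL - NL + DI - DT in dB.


Step 1: DI = 10*log10(64) = 18.06 dB
Step 2: FOM = SL - NL + DI - DT = 200 - 84 + 18.06 - 12 = 122.06

122.06 dB


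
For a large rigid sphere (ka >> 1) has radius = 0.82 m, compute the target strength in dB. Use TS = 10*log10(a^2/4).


-7.74 dB


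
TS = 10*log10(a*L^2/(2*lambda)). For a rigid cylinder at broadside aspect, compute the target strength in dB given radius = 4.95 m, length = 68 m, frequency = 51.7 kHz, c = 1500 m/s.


lambda = 1500/51700 = 0.02901 m
TS = 10*log10(4.95*68^2/(2*0.02901)) = 55.96

55.96 dB


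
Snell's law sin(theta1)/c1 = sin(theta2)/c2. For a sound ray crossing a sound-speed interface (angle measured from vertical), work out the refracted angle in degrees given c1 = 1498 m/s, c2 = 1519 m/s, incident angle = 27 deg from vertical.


sin(theta2) = (c2/c1)*sin(theta1) = (1519/1498)*sin(27 deg) = 0.46035
theta2 = arcsin(0.46035) = 27.41

27.41 deg


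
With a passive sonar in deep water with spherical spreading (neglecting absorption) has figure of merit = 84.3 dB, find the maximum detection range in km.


16.41 km


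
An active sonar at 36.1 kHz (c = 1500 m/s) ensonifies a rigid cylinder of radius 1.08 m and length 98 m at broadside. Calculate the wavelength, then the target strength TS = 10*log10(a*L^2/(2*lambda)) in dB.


Step 1: lambda = c/f = 1500/36100 = 0.04155 m
Step 2: TS = 10*log10(a*L^2/(2*lambda)) = 10*log10(1.08*98^2/(2*0.04155)) = 50.96

50.96 dB


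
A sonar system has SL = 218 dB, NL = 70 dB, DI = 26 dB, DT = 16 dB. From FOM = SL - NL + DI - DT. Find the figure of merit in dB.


158 dB


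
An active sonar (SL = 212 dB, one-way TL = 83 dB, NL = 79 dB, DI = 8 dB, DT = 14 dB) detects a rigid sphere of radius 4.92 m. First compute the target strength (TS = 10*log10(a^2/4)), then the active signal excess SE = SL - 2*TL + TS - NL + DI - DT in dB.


Step 1: TS = 10*log10(4.92^2/4) = 7.82 dB
Step 2: SE = SL - 2*TL + TS - NL + DI - DT = 212 - 2*83 + (7.82) - 79 + 8 - 14 = -31.18

-31.18 dB


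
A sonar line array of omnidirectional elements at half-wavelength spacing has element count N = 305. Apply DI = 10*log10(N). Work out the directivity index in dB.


DI = 10*log10(305) = 24.84

24.84 dB


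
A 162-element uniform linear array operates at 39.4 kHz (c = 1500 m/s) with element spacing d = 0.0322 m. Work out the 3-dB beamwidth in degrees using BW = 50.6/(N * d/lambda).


Step 1: lambda = 1500/39400 = 0.03807 m
Step 2: d/lambda = 0.0322/0.03807 = 0.8458
Step 3: BW = 50.6/(N * d/lambda) = 50.6/(162 * 0.8458) = 0.37

0.37 deg


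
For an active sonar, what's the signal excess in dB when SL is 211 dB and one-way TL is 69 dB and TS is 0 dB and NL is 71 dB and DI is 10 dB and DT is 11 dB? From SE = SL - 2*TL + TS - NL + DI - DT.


SE = SL - 2*TL + TS - NL + DI - DT = 211 - 2*69 + (0) - 71 + 10 - 11 = 1

1 dB


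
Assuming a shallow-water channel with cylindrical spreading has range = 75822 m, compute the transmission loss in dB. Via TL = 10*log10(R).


TL = 10*log10(75822) = 48.8

48.8 dB


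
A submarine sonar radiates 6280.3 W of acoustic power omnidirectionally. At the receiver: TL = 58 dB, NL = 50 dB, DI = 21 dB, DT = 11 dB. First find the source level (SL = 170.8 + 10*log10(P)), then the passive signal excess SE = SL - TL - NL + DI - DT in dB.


Step 1: SL = 170.8 + 10*log10(6280.3) = 208.78 dB
Step 2: SE = SL - TL - NL + DI - DT = 208.78 - 58 - 50 + 21 - 11 = 110.78

110.78 dB


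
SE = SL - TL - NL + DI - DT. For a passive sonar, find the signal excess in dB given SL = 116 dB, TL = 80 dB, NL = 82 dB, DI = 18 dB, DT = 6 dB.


SE = SL - TL - NL + DI - DT = 116 - 80 - 82 + 18 - 6 = -34

-34 dB


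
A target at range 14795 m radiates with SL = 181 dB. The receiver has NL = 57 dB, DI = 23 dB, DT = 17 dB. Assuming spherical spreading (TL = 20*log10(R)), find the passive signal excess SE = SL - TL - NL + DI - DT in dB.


Step 1: TL = 20*log10(14795) = 83.4 dB
Step 2: SE = 181 - 83.4 - 57 + 23 - 17 = 46.6

46.6 dB


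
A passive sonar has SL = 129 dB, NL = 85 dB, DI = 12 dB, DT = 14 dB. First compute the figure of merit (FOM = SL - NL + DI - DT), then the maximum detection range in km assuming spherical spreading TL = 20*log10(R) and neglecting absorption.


Step 1: FOM = SL - NL + DI - DT = 129 - 85 + 12 - 14 = 42 dB
Step 2: at max range FOM = TL = 20*log10(R), so R = 10^(42/20) = 125.89 m = 0.13 km

0.13 km


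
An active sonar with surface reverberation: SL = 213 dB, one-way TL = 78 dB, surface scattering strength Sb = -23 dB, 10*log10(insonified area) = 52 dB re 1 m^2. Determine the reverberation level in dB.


86 dB


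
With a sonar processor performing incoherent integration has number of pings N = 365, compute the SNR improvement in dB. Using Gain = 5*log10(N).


12.81 dB


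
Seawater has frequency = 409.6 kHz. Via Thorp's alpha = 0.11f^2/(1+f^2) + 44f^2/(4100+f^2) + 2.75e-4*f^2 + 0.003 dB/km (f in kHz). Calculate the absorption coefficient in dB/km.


f^2 = 167772.16
alpha = 0.11*167772.16/(1+167772.16) + 44*167772.16/(4100+167772.16) + 2.75e-4*167772.16 + 0.003 = 89.201

89.201 dB/km


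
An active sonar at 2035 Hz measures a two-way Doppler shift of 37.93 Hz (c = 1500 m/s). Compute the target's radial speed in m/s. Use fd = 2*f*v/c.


From fd = 2*f*v/c, v = c*fd/(2*f) = 1500 * 37.93 / (2*2035) = 13.98

13.98 m/s


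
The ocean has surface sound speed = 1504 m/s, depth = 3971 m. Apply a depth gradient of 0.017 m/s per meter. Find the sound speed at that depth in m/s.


1571.507 m/s


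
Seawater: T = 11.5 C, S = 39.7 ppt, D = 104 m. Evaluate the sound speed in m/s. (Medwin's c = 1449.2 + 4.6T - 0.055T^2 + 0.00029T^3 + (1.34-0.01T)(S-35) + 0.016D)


c = 1449.2 + 4.6*11.5 - 0.055*11.5^2 + 0.00029*11.5^3 + (1.34 - 0.01*11.5)*(39.7 - 35) + 0.016*104 = 1502.69

1502.69 m/s


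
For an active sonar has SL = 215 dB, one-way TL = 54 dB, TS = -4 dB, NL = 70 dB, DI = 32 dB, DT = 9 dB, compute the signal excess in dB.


SE = SL - 2*TL + TS - NL + DI - DT = 215 - 2*54 + (-4) - 70 + 32 - 9 = 56

56 dB


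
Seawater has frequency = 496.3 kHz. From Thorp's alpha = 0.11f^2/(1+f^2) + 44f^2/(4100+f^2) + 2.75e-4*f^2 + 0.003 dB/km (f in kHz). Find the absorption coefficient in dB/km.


f^2 = 246313.69
alpha = 0.11*246313.69/(1+246313.69) + 44*246313.69/(4100+246313.69) + 2.75e-4*246313.69 + 0.003 = 111.129

111.129 dB/km


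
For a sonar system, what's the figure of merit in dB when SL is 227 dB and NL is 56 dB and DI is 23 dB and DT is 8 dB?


FOM = SL - NL + DI - DT = 227 - 56 + 23 - 8 = 186

186 dB


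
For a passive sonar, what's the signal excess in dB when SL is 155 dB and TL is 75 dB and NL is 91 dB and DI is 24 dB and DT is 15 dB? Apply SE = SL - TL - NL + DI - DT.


SE = SL - TL - NL + DI - DT = 155 - 75 - 91 + 24 - 15 = -2

-2 dB


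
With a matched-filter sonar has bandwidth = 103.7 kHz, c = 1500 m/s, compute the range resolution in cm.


0.72 cm


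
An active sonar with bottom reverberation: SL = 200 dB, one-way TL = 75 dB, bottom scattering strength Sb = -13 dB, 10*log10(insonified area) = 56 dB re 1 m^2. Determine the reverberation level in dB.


RL = SL - 2*TL + Sb + 10*log10(A) = 200 - 2*75 + (-13) + 56 = 93

93 dB


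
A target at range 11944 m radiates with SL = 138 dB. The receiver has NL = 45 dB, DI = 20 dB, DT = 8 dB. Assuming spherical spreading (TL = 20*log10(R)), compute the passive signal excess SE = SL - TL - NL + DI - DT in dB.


23.46 dB


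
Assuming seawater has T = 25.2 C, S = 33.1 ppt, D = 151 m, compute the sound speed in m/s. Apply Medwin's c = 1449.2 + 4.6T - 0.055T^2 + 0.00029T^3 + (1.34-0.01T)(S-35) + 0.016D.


1535.18 m/s


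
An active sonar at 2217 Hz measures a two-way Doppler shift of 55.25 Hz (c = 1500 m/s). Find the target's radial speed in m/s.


From fd = 2*f*v/c, v = c*fd/(2*f) = 1500 * 55.25 / (2*2217) = 18.69

18.69 m/s


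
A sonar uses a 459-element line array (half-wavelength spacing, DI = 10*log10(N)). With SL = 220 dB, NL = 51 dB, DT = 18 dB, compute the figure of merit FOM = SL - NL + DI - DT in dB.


177.62 dB


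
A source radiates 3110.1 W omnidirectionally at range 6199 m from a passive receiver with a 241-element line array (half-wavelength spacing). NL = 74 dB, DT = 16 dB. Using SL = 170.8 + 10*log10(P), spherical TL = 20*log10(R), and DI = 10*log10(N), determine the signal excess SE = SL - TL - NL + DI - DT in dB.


Step 1: SL = 170.8 + 10*log10(3110.1) = 205.73 dB
Step 2: TL = 20*log10(6199) = 75.85 dB
Step 3: DI = 10*log10(241) = 23.82 dB
Step 4: SE = SL - TL - NL + DI - DT = 205.73 - 75.85 - 74 + 23.82 - 16 = 63.7

63.7 dB


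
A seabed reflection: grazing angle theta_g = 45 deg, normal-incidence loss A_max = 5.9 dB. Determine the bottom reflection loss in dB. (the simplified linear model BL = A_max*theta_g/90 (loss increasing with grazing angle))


2.95 dB


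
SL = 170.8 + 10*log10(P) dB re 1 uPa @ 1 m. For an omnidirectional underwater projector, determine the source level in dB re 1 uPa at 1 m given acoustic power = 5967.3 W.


208.56 dB


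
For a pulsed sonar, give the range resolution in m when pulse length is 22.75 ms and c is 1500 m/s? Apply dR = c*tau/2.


17.0625 m


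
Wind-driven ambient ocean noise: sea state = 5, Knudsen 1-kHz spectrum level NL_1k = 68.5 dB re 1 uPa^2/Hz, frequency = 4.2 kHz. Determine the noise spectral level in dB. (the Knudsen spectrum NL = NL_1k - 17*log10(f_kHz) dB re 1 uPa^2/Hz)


57.9 dB


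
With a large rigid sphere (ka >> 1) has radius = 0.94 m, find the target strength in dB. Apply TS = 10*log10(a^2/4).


TS = 10*log10(0.94^2 / 4) = 10*log10(0.2209) = -6.56

-6.56 dB


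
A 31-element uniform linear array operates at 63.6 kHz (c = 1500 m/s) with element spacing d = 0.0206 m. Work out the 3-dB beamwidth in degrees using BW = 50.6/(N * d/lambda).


Step 1: lambda = 1500/63600 = 0.02358 m
Step 2: d/lambda = 0.0206/0.02358 = 0.8736
Step 3: BW = 50.6/(N * d/lambda) = 50.6/(31 * 0.8736) = 1.87

1.87 deg


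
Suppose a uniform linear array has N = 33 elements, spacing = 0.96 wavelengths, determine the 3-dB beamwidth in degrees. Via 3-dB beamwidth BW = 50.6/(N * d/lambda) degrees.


BW = 50.6 / (33 * 0.96) = 50.6 / 31.68 = 1.6

1.6 deg


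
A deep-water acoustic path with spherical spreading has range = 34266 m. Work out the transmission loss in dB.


TL = 20*log10(34266) = 90.7

90.7 dB


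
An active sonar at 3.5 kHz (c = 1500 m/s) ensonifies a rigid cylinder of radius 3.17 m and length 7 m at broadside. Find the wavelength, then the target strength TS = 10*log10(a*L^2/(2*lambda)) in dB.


Step 1: lambda = c/f = 1500/3500 = 0.42857 m
Step 2: TS = 10*log10(a*L^2/(2*lambda)) = 10*log10(3.17*7^2/(2*0.42857)) = 22.58

22.58 dB


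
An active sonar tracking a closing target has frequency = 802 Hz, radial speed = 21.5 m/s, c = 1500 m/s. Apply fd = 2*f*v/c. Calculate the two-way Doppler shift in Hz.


fd = 2*f*v/c = 2 * 802 * 21.5 / 1500 = 22.99

22.99 Hz


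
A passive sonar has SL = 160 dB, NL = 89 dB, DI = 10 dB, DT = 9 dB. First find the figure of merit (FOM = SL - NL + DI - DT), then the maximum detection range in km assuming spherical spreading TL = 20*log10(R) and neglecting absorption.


Step 1: FOM = SL - NL + DI - DT = 160 - 89 + 10 - 9 = 72 dB
Step 2: at max range FOM = TL = 20*log10(R), so R = 10^(72/20) = 3981.07 m = 3.98 km

3.98 km


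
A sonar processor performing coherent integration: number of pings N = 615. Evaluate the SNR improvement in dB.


Gain = 10*log10(615) = 27.89

27.89 dB


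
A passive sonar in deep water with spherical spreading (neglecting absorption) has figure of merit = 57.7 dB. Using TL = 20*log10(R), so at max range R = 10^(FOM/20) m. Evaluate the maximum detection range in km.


At max range FOM = TL, so 20*log10(R) = 57.7
R = 10^(57.7/20) = 767.36 m = 0.77 km

0.77 km


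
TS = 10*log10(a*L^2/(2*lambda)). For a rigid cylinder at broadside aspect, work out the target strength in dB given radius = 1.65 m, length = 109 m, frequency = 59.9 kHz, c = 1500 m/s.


55.93 dB


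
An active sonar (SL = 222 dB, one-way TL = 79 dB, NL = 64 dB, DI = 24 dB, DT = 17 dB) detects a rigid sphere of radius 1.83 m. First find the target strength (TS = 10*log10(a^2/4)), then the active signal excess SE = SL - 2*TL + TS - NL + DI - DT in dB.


Step 1: TS = 10*log10(1.83^2/4) = -0.77 dB
Step 2: SE = SL - 2*TL + TS - NL + DI - DT = 222 - 2*79 + (-0.77) - 64 + 24 - 17 = 6.23

6.23 dB


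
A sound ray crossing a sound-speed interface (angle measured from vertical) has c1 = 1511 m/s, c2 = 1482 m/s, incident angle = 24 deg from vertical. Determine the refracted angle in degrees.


23.51 deg


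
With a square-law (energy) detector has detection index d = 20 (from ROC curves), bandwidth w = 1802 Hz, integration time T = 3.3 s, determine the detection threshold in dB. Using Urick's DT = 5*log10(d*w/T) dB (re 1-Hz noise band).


DT = 5*log10(d*w/T) = 5*log10(20 * 1802 / 3.3) = 5*log10(10921.21) = 20.19

20.19 dB


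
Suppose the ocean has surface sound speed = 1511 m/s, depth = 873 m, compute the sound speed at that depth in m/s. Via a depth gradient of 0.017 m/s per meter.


c = 1511 + 0.017 * 873 = 1525.841

1525.841 m/s


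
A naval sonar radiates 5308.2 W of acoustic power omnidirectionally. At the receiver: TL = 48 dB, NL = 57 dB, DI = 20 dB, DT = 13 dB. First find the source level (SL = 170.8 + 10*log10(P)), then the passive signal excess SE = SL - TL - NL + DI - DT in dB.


Step 1: SL = 170.8 + 10*log10(5308.2) = 208.05 dB
Step 2: SE = SL - TL - NL + DI - DT = 208.05 - 48 - 57 + 20 - 13 = 110.05

110.05 dB


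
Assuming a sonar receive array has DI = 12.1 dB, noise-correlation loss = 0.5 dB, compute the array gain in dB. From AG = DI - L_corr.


AG = DI - L_corr = 12.1 - 0.5 = 11.6

11.6 dB


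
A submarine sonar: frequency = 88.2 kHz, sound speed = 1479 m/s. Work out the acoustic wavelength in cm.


lambda = c/f = 1479 / 88200 = 0.0168 m = 1.68 cm

1.68 cm


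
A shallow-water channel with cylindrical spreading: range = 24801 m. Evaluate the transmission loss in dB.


TL = 10*log10(24801) = 43.94

43.94 dB


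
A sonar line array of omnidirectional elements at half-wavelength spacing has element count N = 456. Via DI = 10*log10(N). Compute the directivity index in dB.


26.59 dB


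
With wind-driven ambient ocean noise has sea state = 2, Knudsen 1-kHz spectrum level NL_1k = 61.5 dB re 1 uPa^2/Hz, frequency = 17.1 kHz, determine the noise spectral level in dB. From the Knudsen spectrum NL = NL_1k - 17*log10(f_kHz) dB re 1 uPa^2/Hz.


40.54 dB


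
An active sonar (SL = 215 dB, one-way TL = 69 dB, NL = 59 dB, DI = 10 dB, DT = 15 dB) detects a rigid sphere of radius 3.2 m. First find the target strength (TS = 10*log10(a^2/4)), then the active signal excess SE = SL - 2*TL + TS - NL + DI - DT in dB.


Step 1: TS = 10*log10(3.2^2/4) = 4.08 dB
Step 2: SE = SL - 2*TL + TS - NL + DI - DT = 215 - 2*69 + (4.08) - 59 + 10 - 15 = 17.08

17.08 dB


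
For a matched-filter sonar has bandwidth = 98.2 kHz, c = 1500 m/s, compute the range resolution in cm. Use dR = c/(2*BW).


dR = c/(2*BW) = 1500 / (2 * 98.2e3) = 0.0076 m = 0.76 cm

0.76 cm


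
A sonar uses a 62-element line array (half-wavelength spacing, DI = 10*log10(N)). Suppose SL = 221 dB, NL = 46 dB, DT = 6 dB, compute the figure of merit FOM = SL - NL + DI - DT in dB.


Step 1: DI = 10*log10(62) = 17.92 dB
Step 2: FOM = SL - NL + DI - DT = 221 - 46 + 17.92 - 6 = 186.92

186.92 dB


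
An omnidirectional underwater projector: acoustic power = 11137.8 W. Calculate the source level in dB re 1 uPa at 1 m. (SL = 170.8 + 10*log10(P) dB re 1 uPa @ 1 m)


SL = 170.8 + 10*log10(11137.8) = 170.8 + 40.47 = 211.27

211.27 dB


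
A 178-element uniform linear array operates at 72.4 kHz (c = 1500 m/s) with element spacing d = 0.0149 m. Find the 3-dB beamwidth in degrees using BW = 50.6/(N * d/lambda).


Step 1: lambda = 1500/72400 = 0.02072 m
Step 2: d/lambda = 0.0149/0.02072 = 0.7191
Step 3: BW = 50.6/(N * d/lambda) = 50.6/(178 * 0.7191) = 0.4

0.4 deg


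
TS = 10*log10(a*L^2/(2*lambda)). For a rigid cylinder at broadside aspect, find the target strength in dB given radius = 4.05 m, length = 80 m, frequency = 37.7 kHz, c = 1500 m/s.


lambda = 1500/37700 = 0.03979 m
TS = 10*log10(4.05*80^2/(2*0.03979)) = 55.13

55.13 dB


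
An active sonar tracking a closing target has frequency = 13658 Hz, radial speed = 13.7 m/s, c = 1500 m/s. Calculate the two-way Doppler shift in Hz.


fd = 2*f*v/c = 2 * 13658 * 13.7 / 1500 = 249.49

249.49 Hz


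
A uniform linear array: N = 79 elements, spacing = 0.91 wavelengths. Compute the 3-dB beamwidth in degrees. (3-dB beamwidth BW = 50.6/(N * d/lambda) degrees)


BW = 50.6 / (79 * 0.91) = 50.6 / 71.89 = 0.7

0.7 deg


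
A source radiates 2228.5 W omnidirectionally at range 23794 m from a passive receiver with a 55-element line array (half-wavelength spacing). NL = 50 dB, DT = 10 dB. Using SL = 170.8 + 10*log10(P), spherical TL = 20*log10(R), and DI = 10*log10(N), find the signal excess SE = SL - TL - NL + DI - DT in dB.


Step 1: SL = 170.8 + 10*log10(2228.5) = 204.28 dB
Step 2: TL = 20*log10(23794) = 87.53 dB
Step 3: DI = 10*log10(55) = 17.4 dB
Step 4: SE = SL - TL - NL + DI - DT = 204.28 - 87.53 - 50 + 17.4 - 10 = 74.15

74.15 dB


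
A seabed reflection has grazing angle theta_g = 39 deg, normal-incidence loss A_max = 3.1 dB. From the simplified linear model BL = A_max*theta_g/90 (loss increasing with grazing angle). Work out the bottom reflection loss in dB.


BL = A_max * theta_g / 90 = 3.1 * 39 / 90 = 1.34

1.34 dB


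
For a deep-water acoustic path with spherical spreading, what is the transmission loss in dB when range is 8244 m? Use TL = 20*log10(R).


78.32 dB


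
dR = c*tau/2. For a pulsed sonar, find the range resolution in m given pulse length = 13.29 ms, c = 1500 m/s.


dR = c*tau/2 = 1500 * 13.29e-3 / 2 = 9.9675

9.9675 m


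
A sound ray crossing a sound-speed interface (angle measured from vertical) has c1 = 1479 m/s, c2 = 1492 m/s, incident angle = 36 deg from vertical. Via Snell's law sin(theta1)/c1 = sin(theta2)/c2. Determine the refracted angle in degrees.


sin(theta2) = (c2/c1)*sin(theta1) = (1492/1479)*sin(36 deg) = 0.59295
theta2 = arcsin(0.59295) = 36.37

36.37 deg


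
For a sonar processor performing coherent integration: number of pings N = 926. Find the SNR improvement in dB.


29.67 dB


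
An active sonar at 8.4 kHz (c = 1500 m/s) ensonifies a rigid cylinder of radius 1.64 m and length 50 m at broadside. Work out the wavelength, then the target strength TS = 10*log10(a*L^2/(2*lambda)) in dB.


Step 1: lambda = c/f = 1500/8400 = 0.17857 m
Step 2: TS = 10*log10(a*L^2/(2*lambda)) = 10*log10(1.64*50^2/(2*0.17857)) = 40.6

40.6 dB


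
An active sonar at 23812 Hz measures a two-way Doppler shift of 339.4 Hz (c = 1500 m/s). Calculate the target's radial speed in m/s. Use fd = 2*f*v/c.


From fd = 2*f*v/c, v = c*fd/(2*f) = 1500 * 339.4 / (2*23812) = 10.69

10.69 m/s


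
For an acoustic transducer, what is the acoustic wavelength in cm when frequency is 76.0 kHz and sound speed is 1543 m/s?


lambda = c/f = 1543 / 76000 = 0.0203 m = 2.03 cm

2.03 cm


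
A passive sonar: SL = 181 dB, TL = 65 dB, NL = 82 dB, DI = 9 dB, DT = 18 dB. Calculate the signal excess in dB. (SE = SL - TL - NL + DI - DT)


25 dB


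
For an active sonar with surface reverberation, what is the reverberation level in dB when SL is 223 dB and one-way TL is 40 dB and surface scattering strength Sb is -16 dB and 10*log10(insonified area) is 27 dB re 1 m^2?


RL = SL - 2*TL + Sb + 10*log10(A) = 223 - 2*40 + (-16) + 27 = 154

154 dB


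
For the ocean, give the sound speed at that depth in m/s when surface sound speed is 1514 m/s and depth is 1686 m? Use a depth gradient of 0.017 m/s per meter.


c = 1514 + 0.017 * 1686 = 1542.662

1542.662 m/s


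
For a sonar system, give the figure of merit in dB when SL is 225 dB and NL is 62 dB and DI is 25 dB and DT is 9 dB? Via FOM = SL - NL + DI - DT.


FOM = SL - NL + DI - DT = 225 - 62 + 25 - 9 = 179

179 dB


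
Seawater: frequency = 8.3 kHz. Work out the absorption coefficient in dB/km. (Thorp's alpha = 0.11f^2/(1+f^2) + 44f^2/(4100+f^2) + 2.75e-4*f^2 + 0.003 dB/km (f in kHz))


f^2 = 68.89
alpha = 0.11*68.89/(1+68.89) + 44*68.89/(4100+68.89) + 2.75e-4*68.89 + 0.003 = 0.857

0.857 dB/km


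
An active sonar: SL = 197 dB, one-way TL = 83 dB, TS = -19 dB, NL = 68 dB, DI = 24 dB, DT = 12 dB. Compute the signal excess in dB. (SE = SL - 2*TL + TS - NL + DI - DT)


-44 dB


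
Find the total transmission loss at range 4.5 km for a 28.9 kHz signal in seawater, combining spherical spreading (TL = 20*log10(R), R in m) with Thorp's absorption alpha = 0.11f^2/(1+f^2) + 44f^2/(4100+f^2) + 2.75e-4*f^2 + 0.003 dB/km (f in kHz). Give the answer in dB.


108.11 dB


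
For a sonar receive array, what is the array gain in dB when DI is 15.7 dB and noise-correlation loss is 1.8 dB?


AG = DI - L_corr = 15.7 - 1.8 = 13.9

13.9 dB


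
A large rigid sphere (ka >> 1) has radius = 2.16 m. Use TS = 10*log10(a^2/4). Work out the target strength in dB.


TS = 10*log10(2.16^2 / 4) = 10*log10(1.1664) = 0.67

0.67 dB


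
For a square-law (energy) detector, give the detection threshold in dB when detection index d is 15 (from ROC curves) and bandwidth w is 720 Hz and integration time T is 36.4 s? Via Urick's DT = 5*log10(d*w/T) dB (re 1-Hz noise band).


12.36 dB


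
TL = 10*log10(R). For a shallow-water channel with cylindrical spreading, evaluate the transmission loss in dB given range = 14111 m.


TL = 10*log10(14111) = 41.5

41.5 dB


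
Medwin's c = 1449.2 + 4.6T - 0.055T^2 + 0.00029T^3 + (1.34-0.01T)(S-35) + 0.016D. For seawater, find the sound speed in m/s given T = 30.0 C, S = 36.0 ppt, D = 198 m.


c = 1449.2 + 4.6*30.0 - 0.055*30.0^2 + 0.00029*30.0^3 + (1.34 - 0.01*30.0)*(36.0 - 35) + 0.016*198 = 1549.74

1549.74 m/s


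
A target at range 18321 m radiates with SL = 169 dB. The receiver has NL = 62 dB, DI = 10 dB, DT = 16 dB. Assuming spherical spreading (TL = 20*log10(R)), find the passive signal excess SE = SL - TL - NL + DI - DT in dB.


Step 1: TL = 20*log10(18321) = 85.26 dB
Step 2: SE = 169 - 85.26 - 62 + 10 - 16 = 15.74

15.74 dB


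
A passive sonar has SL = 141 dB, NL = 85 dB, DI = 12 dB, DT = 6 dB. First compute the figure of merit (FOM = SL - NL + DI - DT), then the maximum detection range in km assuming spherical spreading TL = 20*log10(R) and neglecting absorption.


Step 1: FOM = SL - NL + DI - DT = 141 - 85 + 12 - 6 = 62 dB
Step 2: at max range FOM = TL = 20*log10(R), so R = 10^(62/20) = 1258.93 m = 1.26 km

1.26 km


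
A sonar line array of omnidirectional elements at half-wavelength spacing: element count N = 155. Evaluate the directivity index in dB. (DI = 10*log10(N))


21.9 dB


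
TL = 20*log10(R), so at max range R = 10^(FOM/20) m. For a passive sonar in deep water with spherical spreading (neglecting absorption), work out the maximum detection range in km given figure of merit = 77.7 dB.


At max range FOM = TL, so 20*log10(R) = 77.7
R = 10^(77.7/20) = 7673.61 m = 7.67 km

7.67 km


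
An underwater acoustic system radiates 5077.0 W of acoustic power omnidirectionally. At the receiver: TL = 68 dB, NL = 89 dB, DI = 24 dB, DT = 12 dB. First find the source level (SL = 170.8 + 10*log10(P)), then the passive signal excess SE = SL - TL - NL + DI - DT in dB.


Step 1: SL = 170.8 + 10*log10(5077.0) = 207.86 dB
Step 2: SE = SL - TL - NL + DI - DT = 207.86 - 68 - 89 + 24 - 12 = 62.86

62.86 dB


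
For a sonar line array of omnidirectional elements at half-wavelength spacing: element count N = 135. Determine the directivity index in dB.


DI = 10*log10(135) = 21.3

21.3 dB


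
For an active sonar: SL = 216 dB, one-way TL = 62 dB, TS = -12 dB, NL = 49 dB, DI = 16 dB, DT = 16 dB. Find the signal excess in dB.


SE = SL - 2*TL + TS - NL + DI - DT = 216 - 2*62 + (-12) - 49 + 16 - 16 = 31

31 dB


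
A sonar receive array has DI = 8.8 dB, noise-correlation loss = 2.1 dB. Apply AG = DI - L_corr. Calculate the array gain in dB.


AG = DI - L_corr = 8.8 - 2.1 = 6.7

6.7 dB


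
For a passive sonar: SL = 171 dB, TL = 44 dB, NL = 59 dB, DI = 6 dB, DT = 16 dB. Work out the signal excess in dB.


58 dB


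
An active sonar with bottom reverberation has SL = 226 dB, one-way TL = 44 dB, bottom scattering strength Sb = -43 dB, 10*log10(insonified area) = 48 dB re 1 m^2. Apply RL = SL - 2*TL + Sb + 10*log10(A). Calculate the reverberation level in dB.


RL = SL - 2*TL + Sb + 10*log10(A) = 226 - 2*44 + (-43) + 48 = 143

143 dB


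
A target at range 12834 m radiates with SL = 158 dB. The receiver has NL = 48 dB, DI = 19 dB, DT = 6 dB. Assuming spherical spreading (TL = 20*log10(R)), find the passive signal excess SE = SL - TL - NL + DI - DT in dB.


40.83 dB


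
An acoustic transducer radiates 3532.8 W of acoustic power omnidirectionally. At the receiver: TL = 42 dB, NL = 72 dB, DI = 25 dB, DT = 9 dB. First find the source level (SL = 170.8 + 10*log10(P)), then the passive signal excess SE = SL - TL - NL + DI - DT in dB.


Step 1: SL = 170.8 + 10*log10(3532.8) = 206.28 dB
Step 2: SE = SL - TL - NL + DI - DT = 206.28 - 42 - 72 + 25 - 9 = 108.28

108.28 dB


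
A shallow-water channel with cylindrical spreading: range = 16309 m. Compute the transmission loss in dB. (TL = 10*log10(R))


TL = 10*log10(16309) = 42.12

42.12 dB


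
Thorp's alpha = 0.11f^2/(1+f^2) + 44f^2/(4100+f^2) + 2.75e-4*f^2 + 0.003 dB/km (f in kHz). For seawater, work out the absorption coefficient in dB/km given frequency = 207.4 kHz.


f^2 = 43014.76
alpha = 0.11*43014.76/(1+43014.76) + 44*43014.76/(4100+43014.76) + 2.75e-4*43014.76 + 0.003 = 52.113

52.113 dB/km


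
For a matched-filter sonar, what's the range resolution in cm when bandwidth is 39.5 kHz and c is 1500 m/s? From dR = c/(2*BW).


dR = c/(2*BW) = 1500 / (2 * 39.5e3) = 0.019 m = 1.9 cm

1.9 cm


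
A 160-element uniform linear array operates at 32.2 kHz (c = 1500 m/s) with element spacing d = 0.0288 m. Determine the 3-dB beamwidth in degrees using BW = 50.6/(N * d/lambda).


Step 1: lambda = 1500/32200 = 0.04658 m
Step 2: d/lambda = 0.0288/0.04658 = 0.6183
Step 3: BW = 50.6/(N * d/lambda) = 50.6/(160 * 0.6183) = 0.51

0.51 deg


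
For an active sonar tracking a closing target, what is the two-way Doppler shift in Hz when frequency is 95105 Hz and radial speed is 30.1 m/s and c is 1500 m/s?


fd = 2*f*v/c = 2 * 95105 * 30.1 / 1500 = 3816.88

3816.88 Hz


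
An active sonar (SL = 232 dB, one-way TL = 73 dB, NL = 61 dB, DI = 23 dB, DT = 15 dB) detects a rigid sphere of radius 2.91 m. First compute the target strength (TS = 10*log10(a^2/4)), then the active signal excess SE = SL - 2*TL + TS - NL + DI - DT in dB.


Step 1: TS = 10*log10(2.91^2/4) = 3.26 dB
Step 2: SE = SL - 2*TL + TS - NL + DI - DT = 232 - 2*73 + (3.26) - 61 + 23 - 15 = 36.26

36.26 dB


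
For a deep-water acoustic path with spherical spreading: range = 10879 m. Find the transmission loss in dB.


80.73 dB


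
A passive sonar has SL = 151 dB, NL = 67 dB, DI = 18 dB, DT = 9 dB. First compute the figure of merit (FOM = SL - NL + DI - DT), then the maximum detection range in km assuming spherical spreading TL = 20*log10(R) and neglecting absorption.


Step 1: FOM = SL - NL + DI - DT = 151 - 67 + 18 - 9 = 93 dB
Step 2: at max range FOM = TL = 20*log10(R), so R = 10^(93/20) = 44668.36 m = 44.67 km

44.67 km


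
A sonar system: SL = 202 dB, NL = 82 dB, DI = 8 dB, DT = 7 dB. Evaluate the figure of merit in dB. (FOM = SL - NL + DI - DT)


FOM = SL - NL + DI - DT = 202 - 82 + 8 - 7 = 121

121 dB


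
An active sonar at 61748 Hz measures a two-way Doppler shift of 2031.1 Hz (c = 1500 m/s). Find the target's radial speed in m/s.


From fd = 2*f*v/c, v = c*fd/(2*f) = 1500 * 2031.1 / (2*61748) = 24.67

24.67 m/s


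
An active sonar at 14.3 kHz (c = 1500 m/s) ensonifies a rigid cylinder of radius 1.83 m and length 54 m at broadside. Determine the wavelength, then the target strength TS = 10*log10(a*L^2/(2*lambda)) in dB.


Step 1: lambda = c/f = 1500/14300 = 0.1049 m
Step 2: TS = 10*log10(a*L^2/(2*lambda)) = 10*log10(1.83*54^2/(2*0.1049)) = 44.05

44.05 dB


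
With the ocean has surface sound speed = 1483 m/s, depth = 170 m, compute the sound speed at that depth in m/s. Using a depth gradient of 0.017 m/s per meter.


c = 1483 + 0.017 * 170 = 1485.89

1485.89 m/s


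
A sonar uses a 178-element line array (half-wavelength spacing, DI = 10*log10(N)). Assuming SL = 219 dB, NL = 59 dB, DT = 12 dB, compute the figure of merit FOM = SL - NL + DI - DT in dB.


Step 1: DI = 10*log10(178) = 22.5 dB
Step 2: FOM = SL - NL + DI - DT = 219 - 59 + 22.5 - 12 = 170.5

170.5 dB


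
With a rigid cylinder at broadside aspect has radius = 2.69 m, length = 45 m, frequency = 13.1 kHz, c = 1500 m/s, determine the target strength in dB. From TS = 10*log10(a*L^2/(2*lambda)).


43.76 dB


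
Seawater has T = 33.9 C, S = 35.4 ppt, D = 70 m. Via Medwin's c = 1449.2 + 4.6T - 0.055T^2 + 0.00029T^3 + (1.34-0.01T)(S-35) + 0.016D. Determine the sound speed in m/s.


c = 1449.2 + 4.6*33.9 - 0.055*33.9^2 + 0.00029*33.9^3 + (1.34 - 0.01*33.9)*(35.4 - 35) + 0.016*70 = 1554.75

1554.75 m/s


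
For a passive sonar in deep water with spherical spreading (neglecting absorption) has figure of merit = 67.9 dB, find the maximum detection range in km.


2.48 km


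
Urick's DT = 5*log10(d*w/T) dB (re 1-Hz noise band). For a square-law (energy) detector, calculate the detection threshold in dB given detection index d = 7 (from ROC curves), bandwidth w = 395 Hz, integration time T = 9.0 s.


DT = 5*log10(d*w/T) = 5*log10(7 * 395 / 9.0) = 5*log10(307.22) = 12.44

12.44 dB


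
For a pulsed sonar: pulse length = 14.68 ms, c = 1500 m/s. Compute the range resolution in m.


11.01 m


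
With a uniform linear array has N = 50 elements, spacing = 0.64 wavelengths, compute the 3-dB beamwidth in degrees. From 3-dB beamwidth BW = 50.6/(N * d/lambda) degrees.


BW = 50.6 / (50 * 0.64) = 50.6 / 32.0 = 1.58

1.58 deg


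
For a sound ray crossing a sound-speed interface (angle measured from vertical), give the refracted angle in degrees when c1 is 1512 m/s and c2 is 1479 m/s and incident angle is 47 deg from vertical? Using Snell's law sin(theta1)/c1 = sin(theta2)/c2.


45.68 deg


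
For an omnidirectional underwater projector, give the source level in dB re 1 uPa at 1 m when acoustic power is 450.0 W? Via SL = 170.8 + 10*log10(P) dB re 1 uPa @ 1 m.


197.33 dB


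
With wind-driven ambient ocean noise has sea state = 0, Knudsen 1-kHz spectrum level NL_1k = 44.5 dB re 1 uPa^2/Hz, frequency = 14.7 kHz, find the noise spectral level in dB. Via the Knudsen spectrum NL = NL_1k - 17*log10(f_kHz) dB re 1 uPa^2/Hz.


NL = NL_1k - 17*log10(f_kHz) = 44.5 - 17*log10(14.7) = 44.5 - (19.84) = 24.66

24.66 dB


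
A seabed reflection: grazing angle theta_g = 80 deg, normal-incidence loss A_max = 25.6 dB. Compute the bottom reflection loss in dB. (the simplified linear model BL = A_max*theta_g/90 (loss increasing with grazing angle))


BL = A_max * theta_g / 90 = 25.6 * 80 / 90 = 22.76

22.76 dB


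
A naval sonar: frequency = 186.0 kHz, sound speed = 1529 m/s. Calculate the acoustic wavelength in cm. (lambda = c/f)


0.82 cm


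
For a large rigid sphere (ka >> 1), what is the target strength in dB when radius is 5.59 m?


8.93 dB


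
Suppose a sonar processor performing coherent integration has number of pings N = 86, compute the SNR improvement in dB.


Gain = 10*log10(86) = 19.34

19.34 dB


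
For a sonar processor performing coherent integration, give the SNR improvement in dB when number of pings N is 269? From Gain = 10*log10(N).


24.3 dB


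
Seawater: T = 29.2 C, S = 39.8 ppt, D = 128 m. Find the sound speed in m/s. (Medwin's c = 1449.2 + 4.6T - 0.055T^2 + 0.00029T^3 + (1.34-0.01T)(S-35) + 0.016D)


1550.92 m/s


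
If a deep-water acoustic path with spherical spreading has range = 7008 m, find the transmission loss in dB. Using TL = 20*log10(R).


TL = 20*log10(7008) = 76.91

76.91 dB


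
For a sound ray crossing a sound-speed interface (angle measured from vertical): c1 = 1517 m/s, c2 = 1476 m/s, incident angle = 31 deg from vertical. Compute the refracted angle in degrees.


sin(theta2) = (c2/c1)*sin(theta1) = (1476/1517)*sin(31 deg) = 0.50112
theta2 = arcsin(0.50112) = 30.07

30.07 deg


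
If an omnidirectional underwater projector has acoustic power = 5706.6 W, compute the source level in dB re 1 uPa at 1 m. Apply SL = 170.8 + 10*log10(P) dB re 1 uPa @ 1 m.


SL = 170.8 + 10*log10(5706.6) = 170.8 + 37.56 = 208.36

208.36 dB


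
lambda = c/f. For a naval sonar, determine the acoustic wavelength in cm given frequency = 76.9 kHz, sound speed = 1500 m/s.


1.95 cm


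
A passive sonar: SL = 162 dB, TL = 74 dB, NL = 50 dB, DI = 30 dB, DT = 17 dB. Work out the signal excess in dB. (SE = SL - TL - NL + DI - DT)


SE = SL - TL - NL + DI - DT = 162 - 74 - 50 + 30 - 17 = 51

51 dB


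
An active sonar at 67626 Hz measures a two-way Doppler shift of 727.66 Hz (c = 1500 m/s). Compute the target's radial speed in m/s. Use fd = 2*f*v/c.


From fd = 2*f*v/c, v = c*fd/(2*f) = 1500 * 727.66 / (2*67626) = 8.07

8.07 m/s


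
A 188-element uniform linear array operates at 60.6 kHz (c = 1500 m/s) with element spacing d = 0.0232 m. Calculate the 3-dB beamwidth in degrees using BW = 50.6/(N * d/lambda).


Step 1: lambda = 1500/60600 = 0.02475 m
Step 2: d/lambda = 0.0232/0.02475 = 0.9374
Step 3: BW = 50.6/(N * d/lambda) = 50.6/(188 * 0.9374) = 0.29

0.29 deg


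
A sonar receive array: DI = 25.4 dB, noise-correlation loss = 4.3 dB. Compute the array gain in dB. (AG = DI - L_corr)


AG = DI - L_corr = 25.4 - 4.3 = 21.1

21.1 dB


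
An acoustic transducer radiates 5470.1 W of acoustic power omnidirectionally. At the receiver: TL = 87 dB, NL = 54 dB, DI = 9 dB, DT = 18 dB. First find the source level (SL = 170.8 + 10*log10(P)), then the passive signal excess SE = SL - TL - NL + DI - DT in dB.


Step 1: SL = 170.8 + 10*log10(5470.1) = 208.18 dB
Step 2: SE = SL - TL - NL + DI - DT = 208.18 - 87 - 54 + 9 - 18 = 58.18

58.18 dB
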